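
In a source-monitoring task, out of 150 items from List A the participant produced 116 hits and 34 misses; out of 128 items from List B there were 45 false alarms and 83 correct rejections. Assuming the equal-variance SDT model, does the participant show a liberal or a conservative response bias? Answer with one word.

z(H) = 0.750, z(FA) = -0.381
c = −½·(z(H) + z(FA)) = -0.1845
c < 0 → liberal criterion (biased toward responding “yes”).

liberal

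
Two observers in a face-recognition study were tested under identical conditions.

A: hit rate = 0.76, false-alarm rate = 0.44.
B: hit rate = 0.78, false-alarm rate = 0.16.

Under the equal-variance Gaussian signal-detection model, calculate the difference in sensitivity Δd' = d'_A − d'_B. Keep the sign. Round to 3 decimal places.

Δd' = -0.909

A: z(0.76) = 0.7063, z(0.44) = -0.1510, d' = 0.8573
B: z(0.78) = 0.7722, z(0.16) = -0.9945, d' = 1.7667
Δd' = d'_A − d'_B = 0.8573 − 1.7667 = -0.9094
B has the higher sensitivity.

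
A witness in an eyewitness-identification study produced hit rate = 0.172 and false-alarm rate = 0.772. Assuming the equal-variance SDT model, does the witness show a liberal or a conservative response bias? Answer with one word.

conservative

z(H) = -0.946, z(FA) = 0.745
c = −½·(z(H) + z(FA)) = 0.1005
c > 0 → conservative criterion (biased toward responding “no”).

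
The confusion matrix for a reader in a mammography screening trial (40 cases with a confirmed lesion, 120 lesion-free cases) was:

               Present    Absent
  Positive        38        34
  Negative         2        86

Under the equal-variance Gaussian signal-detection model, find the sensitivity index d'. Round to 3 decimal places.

d' = 2.218

H = 38/40 = 0.9500
FA = 34/120 = 0.2833
Φ⁻¹(0.9500) = 1.6449, Φ⁻¹(0.2833) = -0.5731
d' = z(H) − z(FA) = 1.6449 − (-0.5731) = 2.2180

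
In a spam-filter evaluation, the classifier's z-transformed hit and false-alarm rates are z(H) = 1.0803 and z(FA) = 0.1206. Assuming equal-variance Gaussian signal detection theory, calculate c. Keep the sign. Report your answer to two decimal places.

c = −½·[z(H) + z(FA)] = −½·(1.0803 + 0.1206) = -0.60045
c < 0: the classifier has a liberal response bias.

c = -0.60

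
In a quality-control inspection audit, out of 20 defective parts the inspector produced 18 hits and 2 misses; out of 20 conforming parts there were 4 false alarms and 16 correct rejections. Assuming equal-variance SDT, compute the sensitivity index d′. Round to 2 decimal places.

d′ = 2.12

H = 18/20 = 0.9000
FA = 4/20 = 0.2000
z(H) = 1.2816
z(FA) = -0.8416
d' = z(H) − z(FA) = 1.2816 − (-0.8416) = 2.1232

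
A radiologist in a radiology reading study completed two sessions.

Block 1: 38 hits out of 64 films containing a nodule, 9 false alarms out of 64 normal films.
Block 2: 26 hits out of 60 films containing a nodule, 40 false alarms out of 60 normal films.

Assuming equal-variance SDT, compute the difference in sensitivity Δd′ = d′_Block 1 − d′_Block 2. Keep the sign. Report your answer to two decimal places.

Block 1: z(0.5938) = 0.237, z(0.1406) = -1.078, d' = 1.315
Block 2: z(0.4333) = -0.168, z(0.6667) = 0.431, d' = -0.599
Δd' = d'_Block 1 − d'_Block 2 = 1.315 − (-0.599) = 1.914
Block 1 has the higher sensitivity.

Δd′ = 1.91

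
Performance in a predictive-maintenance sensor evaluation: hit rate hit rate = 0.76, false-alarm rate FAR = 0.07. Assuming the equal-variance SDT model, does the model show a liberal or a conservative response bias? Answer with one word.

z(H) = 0.706, z(FA) = -1.476
c = −½·(z(H) + z(FA)) = 0.385
c > 0 → conservative criterion (biased toward responding “no”).

conservative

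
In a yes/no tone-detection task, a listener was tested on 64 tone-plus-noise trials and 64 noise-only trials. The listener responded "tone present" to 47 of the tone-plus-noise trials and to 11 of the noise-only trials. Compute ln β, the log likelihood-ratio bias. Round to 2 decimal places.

ln β = 0.25

H = 47/64 = 0.7344
FA = 11/64 = 0.1719
z(0.7344) = 0.626, z(0.1719) = -0.947
ln β = −½·[z(H)² − z(FA)²] = −0.5 × (0.392 − 0.897) = 0.2525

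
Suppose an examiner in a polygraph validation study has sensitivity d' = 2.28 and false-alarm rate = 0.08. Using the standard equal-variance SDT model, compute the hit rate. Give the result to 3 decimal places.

hit rate = 0.809

z(false-alarm rate) = z(0.08) = -1.4051
z(H) = z(FA) + d' = -1.4051 + 2.28 = 0.8749
hit rate = Φ(0.8749) = 0.8092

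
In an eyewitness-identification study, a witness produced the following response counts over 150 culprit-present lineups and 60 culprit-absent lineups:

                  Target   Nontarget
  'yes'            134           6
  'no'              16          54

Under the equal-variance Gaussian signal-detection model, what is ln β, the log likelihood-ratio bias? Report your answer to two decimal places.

H = 134/150 = 0.8933
FA = 6/60 = 0.1000
z(0.8933) = 1.244, z(0.1000) = -1.282
ln β = −½·[z(H)² − z(FA)²] = −0.5 × (1.548 − 1.644) = 0.048

ln β = 0.05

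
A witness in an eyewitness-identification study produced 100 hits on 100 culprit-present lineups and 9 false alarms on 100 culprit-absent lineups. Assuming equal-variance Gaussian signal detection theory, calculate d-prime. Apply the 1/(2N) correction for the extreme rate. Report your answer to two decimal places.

d-prime = 3.92

The hit rate is 100/100 = 1, so apply the 1/(2N) correction: H → 1 − 1/(2·100) = 0.99500.
z(H) = z(0.99500) = 2.576
z(FA) = z(0.09000) = -1.341
d' = 2.576 − (-1.341) = 3.917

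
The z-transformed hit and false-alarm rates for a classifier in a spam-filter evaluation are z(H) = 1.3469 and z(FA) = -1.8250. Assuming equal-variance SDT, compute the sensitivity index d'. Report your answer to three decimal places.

d' = 3.172

d' = z(H) − z(FA) = 1.3469 − (-1.8250) = 3.1719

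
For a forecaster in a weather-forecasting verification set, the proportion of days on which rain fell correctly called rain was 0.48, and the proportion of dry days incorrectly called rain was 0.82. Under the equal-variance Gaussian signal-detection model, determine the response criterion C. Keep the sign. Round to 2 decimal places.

Φ⁻¹(0.48) = -0.0502, Φ⁻¹(0.82) = 0.9154
c = −½·[z(H) + z(FA)] = −0.5 × (-0.0502 + 0.9154) = -0.4326
c < 0: the forecaster has a liberal response bias.

C = -0.43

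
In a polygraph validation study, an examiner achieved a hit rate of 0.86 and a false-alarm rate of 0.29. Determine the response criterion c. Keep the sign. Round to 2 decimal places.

c = -0.26

z(H) = z(0.86) = 1.0803
z(FA) = z(0.29) = -0.5534
c = −½·[z(H) + z(FA)] = −0.5 × (1.0803 + (-0.5534)) = -0.26345
c < 0: the examiner has a liberal response bias.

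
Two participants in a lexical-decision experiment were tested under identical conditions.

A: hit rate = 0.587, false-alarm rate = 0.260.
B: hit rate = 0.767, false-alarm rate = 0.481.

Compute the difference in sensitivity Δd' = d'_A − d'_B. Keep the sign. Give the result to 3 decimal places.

A: z(0.587) = 0.2198, z(0.260) = -0.6433, d' = 0.8631
B: z(0.767) = 0.7290, z(0.481) = -0.0476, d' = 0.7766
Δd' = d'_A − d'_B = 0.8631 − 0.7766 = 0.0865
A has the higher sensitivity.

Δd' = 0.087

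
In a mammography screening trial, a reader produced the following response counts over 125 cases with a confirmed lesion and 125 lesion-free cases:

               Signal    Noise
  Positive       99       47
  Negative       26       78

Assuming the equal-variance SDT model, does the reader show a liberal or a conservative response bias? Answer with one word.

z(H) = 0.813, z(FA) = -0.316
c = −½·(z(H) + z(FA)) = -0.2485
c < 0 → liberal criterion (biased toward responding “yes”).

liberal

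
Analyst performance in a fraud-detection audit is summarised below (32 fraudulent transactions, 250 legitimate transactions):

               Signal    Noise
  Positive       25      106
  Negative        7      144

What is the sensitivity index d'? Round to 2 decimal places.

H = 25/32 = 0.7812
FA = 106/250 = 0.4240
z(H) = 0.776
z(FA) = -0.192
d' = z(H) − z(FA) = 0.776 − (-0.192) = 0.968

d' = 0.97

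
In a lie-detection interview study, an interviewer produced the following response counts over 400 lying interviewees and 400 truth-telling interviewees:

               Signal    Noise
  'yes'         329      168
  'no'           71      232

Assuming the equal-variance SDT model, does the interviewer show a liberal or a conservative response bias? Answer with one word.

liberal

z(H) = 0.925, z(FA) = -0.202
c = −½·(z(H) + z(FA)) = -0.3615
c < 0 → liberal criterion (biased toward responding “yes”).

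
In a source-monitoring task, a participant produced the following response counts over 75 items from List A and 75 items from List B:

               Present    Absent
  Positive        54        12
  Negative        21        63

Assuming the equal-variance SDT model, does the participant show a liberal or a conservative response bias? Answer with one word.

z(H) = 0.583, z(FA) = -0.994
c = −½·(z(H) + z(FA)) = 0.2055
c > 0 → conservative criterion (biased toward responding “no”).

conservative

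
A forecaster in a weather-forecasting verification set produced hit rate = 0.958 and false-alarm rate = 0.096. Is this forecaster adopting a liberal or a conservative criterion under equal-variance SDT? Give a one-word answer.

liberal

z(H) = 1.728, z(FA) = -1.305
c = −½·(z(H) + z(FA)) = -0.2115
c < 0 → liberal criterion (biased toward responding “yes”).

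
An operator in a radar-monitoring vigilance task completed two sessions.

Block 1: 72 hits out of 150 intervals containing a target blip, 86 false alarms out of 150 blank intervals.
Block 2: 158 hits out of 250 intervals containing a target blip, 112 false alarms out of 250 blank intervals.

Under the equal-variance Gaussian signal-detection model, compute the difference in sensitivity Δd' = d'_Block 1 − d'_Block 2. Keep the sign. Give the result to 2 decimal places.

Block 1: z(0.4800) = -0.050, z(0.5733) = 0.185, d' = -0.235
Block 2: z(0.6320) = 0.337, z(0.4480) = -0.131, d' = 0.468
Δd' = d'_Block 1 − d'_Block 2 = -0.235 − 0.468 = -0.703
Block 2 has the higher sensitivity.

Δd' = -0.70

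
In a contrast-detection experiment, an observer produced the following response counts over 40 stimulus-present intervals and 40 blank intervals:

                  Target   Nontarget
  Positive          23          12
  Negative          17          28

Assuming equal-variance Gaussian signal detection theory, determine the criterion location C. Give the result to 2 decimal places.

C = 0.17

H = 23/40 = 0.5750
FA = 12/40 = 0.3000
z(H) = 0.189
z(FA) = -0.524
c = −½·[z(H) + z(FA)] = −0.5 × (0.189 + (-0.524)) = 0.1675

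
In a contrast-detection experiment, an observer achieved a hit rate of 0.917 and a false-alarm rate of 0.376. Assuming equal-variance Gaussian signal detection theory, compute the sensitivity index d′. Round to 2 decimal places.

d′ = 1.70

z(H) = z(0.917) = 1.385
z(FA) = z(0.376) = -0.316
d' = z(H) − z(FA) = 1.385 − (-0.316) = 1.701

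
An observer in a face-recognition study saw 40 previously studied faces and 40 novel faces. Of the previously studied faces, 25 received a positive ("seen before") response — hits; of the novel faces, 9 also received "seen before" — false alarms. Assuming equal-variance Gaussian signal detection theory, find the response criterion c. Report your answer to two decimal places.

c = 0.22

H = 25/40 = 0.6250
FA = 9/40 = 0.2250
z(0.6250) = 0.319, z(0.2250) = -0.755
c = −½·[z(H) + z(FA)] = −0.5 × (0.319 + (-0.755)) = 0.218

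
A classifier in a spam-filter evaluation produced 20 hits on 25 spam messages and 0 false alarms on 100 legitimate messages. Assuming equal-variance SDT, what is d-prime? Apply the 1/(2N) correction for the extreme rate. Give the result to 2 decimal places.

The false-alarm rate is 0/100 = 0, so apply the 1/(2N) correction: FA → 1/(2·100) = 0.00500.
z(H) = z(0.80000) = 0.842
z(FA) = z(0.00500) = -2.576
d' = 0.842 − (-2.576) = 3.418

d-prime = 3.42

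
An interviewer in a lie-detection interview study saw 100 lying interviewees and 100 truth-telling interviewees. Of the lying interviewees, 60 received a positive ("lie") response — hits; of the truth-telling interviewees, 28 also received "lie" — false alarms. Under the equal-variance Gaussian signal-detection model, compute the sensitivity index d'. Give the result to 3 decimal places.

H = 60/100 = 0.6000
FA = 28/100 = 0.2800
z(0.6000) = 0.2533, z(0.2800) = -0.5828
d' = z(H) − z(FA) = 0.2533 − (-0.5828) = 0.8361

d' = 0.836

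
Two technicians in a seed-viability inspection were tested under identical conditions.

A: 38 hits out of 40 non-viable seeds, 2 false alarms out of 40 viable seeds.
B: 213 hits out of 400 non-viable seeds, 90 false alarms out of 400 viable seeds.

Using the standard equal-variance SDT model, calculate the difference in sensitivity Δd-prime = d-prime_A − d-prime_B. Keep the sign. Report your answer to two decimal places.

A: z(0.9500) = 1.645, z(0.0500) = -1.645, d' = 3.290
B: z(0.5325) = 0.082, z(0.2250) = -0.755, d' = 0.837
Δd' = d'_A − d'_B = 3.290 − 0.837 = 2.453
A has the higher sensitivity.

Δd-prime = 2.45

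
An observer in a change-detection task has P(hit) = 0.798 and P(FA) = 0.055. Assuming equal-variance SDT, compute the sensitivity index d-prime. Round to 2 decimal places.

Φ⁻¹(H) = Φ⁻¹(0.798) = 0.834
Φ⁻¹(FA) = Φ⁻¹(0.055) = -1.598
d' = z(H) − z(FA) = 0.834 − (-1.598) = 2.432

d-prime = 2.43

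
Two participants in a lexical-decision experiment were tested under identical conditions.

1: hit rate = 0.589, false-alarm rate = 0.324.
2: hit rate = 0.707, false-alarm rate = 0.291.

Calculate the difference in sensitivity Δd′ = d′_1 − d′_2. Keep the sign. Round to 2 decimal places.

1: z(0.589) = 0.225, z(0.324) = -0.457, d' = 0.682
2: z(0.707) = 0.545, z(0.291) = -0.550, d' = 1.095
Δd' = d'_1 − d'_2 = 0.682 − 1.095 = -0.413
2 has the higher sensitivity.

Δd′ = -0.41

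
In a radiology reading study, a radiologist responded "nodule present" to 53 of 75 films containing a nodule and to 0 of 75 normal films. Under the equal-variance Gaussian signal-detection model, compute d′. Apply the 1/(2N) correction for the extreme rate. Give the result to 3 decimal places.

d′ = 3.018

The false-alarm rate is 0/75 = 0, so apply the 1/(2N) correction: FA → 1/(2·75) = 0.00667.
z(H) = z(0.70667) = 0.5437
z(FA) = z(0.00667) = -2.4746
d' = 0.5437 − (-2.4746) = 3.0183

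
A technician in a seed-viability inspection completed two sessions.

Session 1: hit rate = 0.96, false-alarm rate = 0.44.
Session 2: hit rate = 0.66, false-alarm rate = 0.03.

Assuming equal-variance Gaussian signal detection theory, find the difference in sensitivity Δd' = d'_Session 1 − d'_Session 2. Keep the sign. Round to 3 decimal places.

Δd' = -0.392

Session 1: z(0.96) = 1.7507, z(0.44) = -0.1510, d' = 1.9017
Session 2: z(0.66) = 0.4125, z(0.03) = -1.8808, d' = 2.2933
Δd' = d'_Session 1 − d'_Session 2 = 1.9017 − 2.2933 = -0.3916
Session 2 has the higher sensitivity.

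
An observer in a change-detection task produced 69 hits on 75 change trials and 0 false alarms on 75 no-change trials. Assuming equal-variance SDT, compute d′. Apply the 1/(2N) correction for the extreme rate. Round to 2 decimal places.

d′ = 3.88

The false-alarm rate is 0/75 = 0, so apply the 1/(2N) correction: FA → 1/(2·75) = 0.00667.
z(H) = z(0.92000) = 1.405
z(FA) = z(0.00667) = -2.475
d' = 1.405 − (-2.475) = 3.880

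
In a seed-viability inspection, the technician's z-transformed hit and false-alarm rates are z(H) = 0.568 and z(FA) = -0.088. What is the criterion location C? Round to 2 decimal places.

C = -0.24

c = −½·[z(H) + z(FA)] = −½·(0.568 + (-0.088)) = -0.240
c < 0: the technician has a liberal response bias.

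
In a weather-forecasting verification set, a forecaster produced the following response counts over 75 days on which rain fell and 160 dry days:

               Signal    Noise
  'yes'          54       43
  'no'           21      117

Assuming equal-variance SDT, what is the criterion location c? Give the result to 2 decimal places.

c = 0.02

H = 54/75 = 0.7200
FA = 43/160 = 0.2687
z(H) = z(0.7200) = 0.583
z(FA) = z(0.2687) = -0.617
c = −½·[z(H) + z(FA)] = −0.5 × (0.583 + (-0.617)) = 0.017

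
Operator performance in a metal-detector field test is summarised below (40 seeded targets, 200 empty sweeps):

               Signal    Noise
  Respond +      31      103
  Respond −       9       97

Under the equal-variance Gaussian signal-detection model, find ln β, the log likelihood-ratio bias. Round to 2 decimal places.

ln β = -0.28

H = 31/40 = 0.7750
FA = 103/200 = 0.5150
z(0.7750) = 0.755, z(0.5150) = 0.038
ln β = −½·[z(H)² − z(FA)²] = −0.5 × (0.570 − 0.001) = -0.2845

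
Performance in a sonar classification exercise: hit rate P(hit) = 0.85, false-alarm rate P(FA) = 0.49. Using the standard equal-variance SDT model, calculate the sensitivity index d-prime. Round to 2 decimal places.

z(H) = 1.036
z(FA) = -0.025
d' = z(H) − z(FA) = 1.036 − (-0.025) = 1.061

d-prime = 1.06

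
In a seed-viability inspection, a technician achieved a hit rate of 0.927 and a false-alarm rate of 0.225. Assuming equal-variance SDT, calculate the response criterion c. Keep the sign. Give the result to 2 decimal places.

c = -0.35

Φ⁻¹(H) = 1.454
Φ⁻¹(FA) = -0.755
c = −½·[z(H) + z(FA)] = −0.5 × (1.454 + (-0.755)) = -0.3495
c < 0: the technician has a liberal response bias.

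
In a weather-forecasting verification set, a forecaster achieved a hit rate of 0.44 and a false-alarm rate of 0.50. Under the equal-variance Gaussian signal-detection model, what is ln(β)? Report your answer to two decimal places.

Φ⁻¹(H) = Φ⁻¹(0.44) = -0.151
Φ⁻¹(FA) = Φ⁻¹(0.50) = 0.000
ln β = −½·[z(H)² − z(FA)²] = −0.5 × (0.023 − 0.000) = -0.0115

ln β = -0.01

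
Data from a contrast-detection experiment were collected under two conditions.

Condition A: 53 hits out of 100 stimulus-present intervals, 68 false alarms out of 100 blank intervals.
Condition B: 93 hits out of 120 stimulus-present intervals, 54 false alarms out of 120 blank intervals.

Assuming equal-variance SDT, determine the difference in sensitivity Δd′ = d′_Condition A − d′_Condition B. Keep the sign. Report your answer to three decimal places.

Condition A: z(0.5300) = 0.0753, z(0.6800) = 0.4677, d' = -0.3924
Condition B: z(0.7750) = 0.7554, z(0.4500) = -0.1257, d' = 0.8811
Δd' = d'_Condition A − d'_Condition B = -0.3924 − 0.8811 = -1.2735
Condition B has the higher sensitivity.

Δd′ = -1.274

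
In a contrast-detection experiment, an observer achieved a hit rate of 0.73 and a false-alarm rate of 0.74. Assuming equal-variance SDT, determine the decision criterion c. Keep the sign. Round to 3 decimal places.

c = -0.628

z(0.73) = 0.6128, z(0.74) = 0.6433
c = −½·[z(H) + z(FA)] = −0.5 × (0.6128 + 0.6433) = -0.62805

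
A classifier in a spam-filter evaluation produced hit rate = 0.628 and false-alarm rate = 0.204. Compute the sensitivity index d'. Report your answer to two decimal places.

d' = 1.15

z(0.628) = 0.327, z(0.204) = -0.827
d' = z(H) − z(FA) = 0.327 − (-0.827) = 1.154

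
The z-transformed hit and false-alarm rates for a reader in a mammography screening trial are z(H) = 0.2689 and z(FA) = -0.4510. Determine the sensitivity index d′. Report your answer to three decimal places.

d' = z(H) − z(FA) = 0.2689 − (-0.4510) = 0.7199

d′ = 0.720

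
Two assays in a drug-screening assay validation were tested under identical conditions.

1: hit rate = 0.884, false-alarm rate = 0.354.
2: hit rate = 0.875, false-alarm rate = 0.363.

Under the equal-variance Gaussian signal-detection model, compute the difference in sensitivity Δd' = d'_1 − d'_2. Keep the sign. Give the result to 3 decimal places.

1: z(0.884) = 1.1952, z(0.354) = -0.3745, d' = 1.5697
2: z(0.875) = 1.1503, z(0.363) = -0.3505, d' = 1.5008
Δd' = d'_1 − d'_2 = 1.5697 − 1.5008 = 0.0689
1 has the higher sensitivity.

Δd' = 0.069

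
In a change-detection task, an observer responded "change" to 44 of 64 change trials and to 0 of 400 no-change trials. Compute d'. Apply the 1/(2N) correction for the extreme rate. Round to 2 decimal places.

d' = 3.51

The false-alarm rate is 0/400 = 0, so apply the 1/(2N) correction: FA → 1/(2·400) = 0.00125.
z(H) = z(0.68750) = 0.489
z(FA) = z(0.00125) = -3.023
d' = 0.489 − (-3.023) = 3.512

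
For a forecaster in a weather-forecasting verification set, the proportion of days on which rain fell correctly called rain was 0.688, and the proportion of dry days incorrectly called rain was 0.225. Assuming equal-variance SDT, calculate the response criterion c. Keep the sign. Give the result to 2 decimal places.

z(H) = z(0.688) = 0.4902
z(FA) = z(0.225) = -0.7554
c = −½·[z(H) + z(FA)] = −0.5 × (0.4902 + (-0.7554)) = 0.1326
c > 0: the forecaster has a conservative response bias.

c = 0.13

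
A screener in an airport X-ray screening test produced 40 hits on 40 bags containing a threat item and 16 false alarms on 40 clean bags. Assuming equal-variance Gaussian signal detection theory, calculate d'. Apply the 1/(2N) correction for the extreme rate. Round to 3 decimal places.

d' = 2.495

The hit rate is 40/40 = 1, so apply the 1/(2N) correction: H → 1 − 1/(2·40) = 0.98750.
z(H) = z(0.98750) = 2.2414
z(FA) = z(0.40000) = -0.2533
d' = 2.2414 − (-0.2533) = 2.4947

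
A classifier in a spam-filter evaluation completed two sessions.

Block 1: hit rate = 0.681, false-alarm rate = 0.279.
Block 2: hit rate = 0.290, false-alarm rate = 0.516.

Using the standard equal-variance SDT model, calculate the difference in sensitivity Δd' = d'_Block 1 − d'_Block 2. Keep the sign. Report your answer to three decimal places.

Δd' = 1.650

Block 1: z(0.681) = 0.4705, z(0.279) = -0.5858, d' = 1.0563
Block 2: z(0.290) = -0.5534, z(0.516) = 0.0401, d' = -0.5935
Δd' = d'_Block 1 − d'_Block 2 = 1.0563 − (-0.5935) = 1.6498
Block 1 has the higher sensitivity.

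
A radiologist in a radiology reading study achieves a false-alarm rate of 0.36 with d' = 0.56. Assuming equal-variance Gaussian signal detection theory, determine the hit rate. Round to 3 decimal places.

z(false-alarm rate) = z(0.36) = -0.3585
z(H) = z(FA) + d' = -0.3585 + 0.56 = 0.2015
hit rate = Φ(0.2015) = 0.5798

hit rate = 0.580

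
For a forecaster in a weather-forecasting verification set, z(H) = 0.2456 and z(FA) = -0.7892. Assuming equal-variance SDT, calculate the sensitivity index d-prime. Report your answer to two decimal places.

d-prime = 1.03

d' = z(H) − z(FA) = 0.2456 − (-0.7892) = 1.0348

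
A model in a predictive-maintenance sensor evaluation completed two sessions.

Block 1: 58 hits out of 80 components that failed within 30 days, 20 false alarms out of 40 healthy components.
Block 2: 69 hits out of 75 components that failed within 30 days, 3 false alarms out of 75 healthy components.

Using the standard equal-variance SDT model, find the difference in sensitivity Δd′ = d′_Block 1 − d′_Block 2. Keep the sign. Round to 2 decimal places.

Δd′ = -2.56

Block 1: z(0.7250) = 0.598, z(0.5000) = 0.000, d' = 0.598
Block 2: z(0.9200) = 1.405, z(0.0400) = -1.751, d' = 3.156
Δd' = d'_Block 1 − d'_Block 2 = 0.598 − 3.156 = -2.558
Block 2 has the higher sensitivity.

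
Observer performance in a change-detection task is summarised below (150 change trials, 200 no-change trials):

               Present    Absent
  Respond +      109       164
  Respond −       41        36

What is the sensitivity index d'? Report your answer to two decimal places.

d' = -0.31

H = 109/150 = 0.7267
FA = 164/200 = 0.8200
Φ⁻¹(0.7267) = 0.603, Φ⁻¹(0.8200) = 0.915
d' = z(H) − z(FA) = 0.603 − 0.915 = -0.312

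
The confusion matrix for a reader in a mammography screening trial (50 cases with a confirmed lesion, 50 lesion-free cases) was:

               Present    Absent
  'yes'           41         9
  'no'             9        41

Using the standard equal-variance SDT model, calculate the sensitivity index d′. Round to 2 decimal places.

d′ = 1.83

H = 41/50 = 0.8200
FA = 9/50 = 0.1800
Φ⁻¹(H) = 0.9154
Φ⁻¹(FA) = -0.9154
d' = z(H) − z(FA) = 0.9154 − (-0.9154) = 1.8308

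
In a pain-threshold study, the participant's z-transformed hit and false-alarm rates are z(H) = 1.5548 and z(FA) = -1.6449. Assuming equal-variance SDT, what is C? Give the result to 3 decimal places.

c = −½·[z(H) + z(FA)] = −½·(1.5548 + (-1.6449)) = 0.04505
c > 0: the participant has a conservative response bias.

C = 0.045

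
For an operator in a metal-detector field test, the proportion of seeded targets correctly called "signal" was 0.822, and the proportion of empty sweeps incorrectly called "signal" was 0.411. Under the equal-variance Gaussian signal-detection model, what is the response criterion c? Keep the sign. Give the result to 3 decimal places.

c = -0.349

Φ⁻¹(H) = Φ⁻¹(0.822) = 0.9230
Φ⁻¹(FA) = Φ⁻¹(0.411) = -0.2250
c = −½·[z(H) + z(FA)] = −0.5 × (0.9230 + (-0.2250)) = -0.3490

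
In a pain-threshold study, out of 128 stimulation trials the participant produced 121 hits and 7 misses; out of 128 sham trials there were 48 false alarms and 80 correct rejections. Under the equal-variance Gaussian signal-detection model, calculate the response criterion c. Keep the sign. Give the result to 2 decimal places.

H = 121/128 = 0.9453
FA = 48/128 = 0.3750
z(H) = z(0.9453) = 1.6009
z(FA) = z(0.3750) = -0.3186
c = −½·[z(H) + z(FA)] = −0.5 × (1.6009 + (-0.3186)) = -0.64115

c = -0.64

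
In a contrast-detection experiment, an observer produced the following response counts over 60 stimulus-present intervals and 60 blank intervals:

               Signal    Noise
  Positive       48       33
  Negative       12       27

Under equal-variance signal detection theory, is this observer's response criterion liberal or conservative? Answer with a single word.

liberal

z(H) = 0.842, z(FA) = 0.126
c = −½·(z(H) + z(FA)) = -0.484
c < 0 → liberal criterion (biased toward responding “yes”).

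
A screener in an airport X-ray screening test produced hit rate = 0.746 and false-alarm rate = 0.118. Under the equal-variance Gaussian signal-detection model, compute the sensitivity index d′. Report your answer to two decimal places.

d′ = 1.85

z(H) = z(0.746) = 0.6620
z(FA) = z(0.118) = -1.1850
d' = z(H) − z(FA) = 0.6620 − (-1.1850) = 1.8470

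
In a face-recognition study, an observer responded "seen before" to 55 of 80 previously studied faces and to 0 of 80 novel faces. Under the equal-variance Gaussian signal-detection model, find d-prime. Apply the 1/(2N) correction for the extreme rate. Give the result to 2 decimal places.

The false-alarm rate is 0/80 = 0, so apply the 1/(2N) correction: FA → 1/(2·80) = 0.00625.
z(H) = z(0.68750) = 0.489
z(FA) = z(0.00625) = -2.498
d' = 0.489 − (-2.498) = 2.987

d-prime = 2.99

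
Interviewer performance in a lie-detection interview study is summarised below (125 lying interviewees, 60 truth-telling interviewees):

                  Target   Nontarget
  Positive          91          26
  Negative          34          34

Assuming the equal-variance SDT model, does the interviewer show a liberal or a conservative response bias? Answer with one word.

liberal

z(H) = 0.607, z(FA) = -0.168
c = −½·(z(H) + z(FA)) = -0.2195
c < 0 → liberal criterion (biased toward responding “yes”).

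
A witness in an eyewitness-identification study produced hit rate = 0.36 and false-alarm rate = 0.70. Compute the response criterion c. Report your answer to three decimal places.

z(0.36) = -0.3585, z(0.70) = 0.5244
c = −½·[z(H) + z(FA)] = −0.5 × (-0.3585 + 0.5244) = -0.08295
c < 0: the witness has a liberal response bias.

c = -0.083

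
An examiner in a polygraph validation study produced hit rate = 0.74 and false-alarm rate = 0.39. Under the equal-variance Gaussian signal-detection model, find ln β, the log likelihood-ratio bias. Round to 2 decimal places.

ln β = -0.17

z(H) = z(0.74) = 0.643
z(FA) = z(0.39) = -0.279
ln β = −½·[z(H)² − z(FA)²] = −0.5 × (0.413 − 0.078) = -0.1675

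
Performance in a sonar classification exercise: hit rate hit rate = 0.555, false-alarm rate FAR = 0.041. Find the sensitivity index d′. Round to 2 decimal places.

d′ = 1.88

Φ⁻¹(H) = Φ⁻¹(0.555) = 0.1383
Φ⁻¹(FA) = Φ⁻¹(0.041) = -1.7392
d' = z(H) − z(FA) = 0.1383 − (-1.7392) = 1.8775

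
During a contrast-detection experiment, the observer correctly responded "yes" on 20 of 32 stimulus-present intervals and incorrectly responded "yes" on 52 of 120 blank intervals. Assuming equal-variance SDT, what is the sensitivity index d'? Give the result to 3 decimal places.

H = 20/32 = 0.6250
FA = 52/120 = 0.4333
z(H) = z(0.6250) = 0.3186
z(FA) = z(0.4333) = -0.1680
d' = z(H) − z(FA) = 0.3186 − (-0.1680) = 0.4866

d' = 0.487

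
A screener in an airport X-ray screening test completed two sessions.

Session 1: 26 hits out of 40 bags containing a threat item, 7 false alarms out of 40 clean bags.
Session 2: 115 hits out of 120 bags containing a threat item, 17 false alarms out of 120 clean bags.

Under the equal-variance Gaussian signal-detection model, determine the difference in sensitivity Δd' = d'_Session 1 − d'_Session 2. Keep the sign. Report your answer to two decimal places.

Session 1: z(0.6500) = 0.385, z(0.1750) = -0.935, d' = 1.320
Session 2: z(0.9583) = 1.731, z(0.1417) = -1.073, d' = 2.804
Δd' = d'_Session 1 − d'_Session 2 = 1.320 − 2.804 = -1.484
Session 2 has the higher sensitivity.

Δd' = -1.48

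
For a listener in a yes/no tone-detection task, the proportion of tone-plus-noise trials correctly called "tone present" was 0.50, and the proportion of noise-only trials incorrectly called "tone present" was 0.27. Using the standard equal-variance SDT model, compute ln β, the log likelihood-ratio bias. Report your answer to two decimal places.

ln β = 0.19

z(H) = 0.000
z(FA) = -0.613
ln β = −½·[z(H)² − z(FA)²] = −0.5 × (0.000 − 0.376) = 0.188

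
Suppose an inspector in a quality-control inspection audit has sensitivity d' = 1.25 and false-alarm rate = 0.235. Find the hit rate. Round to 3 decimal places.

hit rate = 0.701

z(false-alarm rate) = z(0.235) = -0.7225
z(H) = z(FA) + d' = -0.7225 + 1.25 = 0.5275
hit rate = Φ(0.5275) = 0.7011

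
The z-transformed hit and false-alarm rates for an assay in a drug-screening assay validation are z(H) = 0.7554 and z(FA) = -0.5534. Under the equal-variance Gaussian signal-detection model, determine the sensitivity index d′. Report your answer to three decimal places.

d' = z(H) − z(FA) = 0.7554 − (-0.5534) = 1.3088

d′ = 1.309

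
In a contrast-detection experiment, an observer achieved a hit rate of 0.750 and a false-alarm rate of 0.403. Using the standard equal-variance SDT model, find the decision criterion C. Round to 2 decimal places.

z(H) = z(0.750) = 0.674
z(FA) = z(0.403) = -0.246
c = −½·[z(H) + z(FA)] = −0.5 × (0.674 + (-0.246)) = -0.214

C = -0.21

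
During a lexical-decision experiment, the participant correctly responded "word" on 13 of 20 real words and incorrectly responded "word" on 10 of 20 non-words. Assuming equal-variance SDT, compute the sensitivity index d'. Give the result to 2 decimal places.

d' = 0.39

H = 13/20 = 0.6500
FA = 10/20 = 0.5000
z(H) = z(0.6500) = 0.385
z(FA) = z(0.5000) = 0.000
d' = z(H) − z(FA) = 0.385 − 0.000 = 0.385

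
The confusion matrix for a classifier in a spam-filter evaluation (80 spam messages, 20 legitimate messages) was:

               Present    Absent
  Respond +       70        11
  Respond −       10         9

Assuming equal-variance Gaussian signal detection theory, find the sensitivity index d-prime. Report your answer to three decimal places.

H = 70/80 = 0.8750
FA = 11/20 = 0.5500
z(H) = z(0.8750) = 1.1503
z(FA) = z(0.5500) = 0.1257
d' = z(H) − z(FA) = 1.1503 − 0.1257 = 1.0246

d-prime = 1.025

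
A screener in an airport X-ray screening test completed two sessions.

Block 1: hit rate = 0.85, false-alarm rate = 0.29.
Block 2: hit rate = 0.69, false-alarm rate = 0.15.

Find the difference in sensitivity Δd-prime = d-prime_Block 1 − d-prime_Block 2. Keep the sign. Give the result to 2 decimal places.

Δd-prime = 0.06

Block 1: z(0.85) = 1.036, z(0.29) = -0.553, d' = 1.589
Block 2: z(0.69) = 0.496, z(0.15) = -1.036, d' = 1.532
Δd' = d'_Block 1 − d'_Block 2 = 1.589 − 1.532 = 0.057
Block 1 has the higher sensitivity.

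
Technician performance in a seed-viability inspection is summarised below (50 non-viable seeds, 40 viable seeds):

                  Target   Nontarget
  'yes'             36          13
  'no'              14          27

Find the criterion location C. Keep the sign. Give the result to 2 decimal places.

C = -0.06

H = 36/50 = 0.7200
FA = 13/40 = 0.3250
z(0.7200) = 0.583, z(0.3250) = -0.454
c = −½·[z(H) + z(FA)] = −0.5 × (0.583 + (-0.454)) = -0.0645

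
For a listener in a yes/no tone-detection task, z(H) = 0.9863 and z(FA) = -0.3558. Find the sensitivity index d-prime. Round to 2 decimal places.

d' = z(H) − z(FA) = 0.9863 − (-0.3558) = 1.3421

d-prime = 1.34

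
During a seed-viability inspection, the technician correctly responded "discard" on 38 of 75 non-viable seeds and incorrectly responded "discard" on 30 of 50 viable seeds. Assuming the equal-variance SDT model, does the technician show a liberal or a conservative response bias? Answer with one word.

liberal

z(H) = 0.017, z(FA) = 0.253
c = −½·(z(H) + z(FA)) = -0.135
c < 0 → liberal criterion (biased toward responding “yes”).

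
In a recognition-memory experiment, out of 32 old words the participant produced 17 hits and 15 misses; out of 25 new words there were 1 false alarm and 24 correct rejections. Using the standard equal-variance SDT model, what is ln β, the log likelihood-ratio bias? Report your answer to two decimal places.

H = 17/32 = 0.5312
FA = 1/25 = 0.0400
z(H) = 0.078
z(FA) = -1.751
ln β = −½·[z(H)² − z(FA)²] = −0.5 × (0.006 − 3.066) = 1.530

ln β = 1.53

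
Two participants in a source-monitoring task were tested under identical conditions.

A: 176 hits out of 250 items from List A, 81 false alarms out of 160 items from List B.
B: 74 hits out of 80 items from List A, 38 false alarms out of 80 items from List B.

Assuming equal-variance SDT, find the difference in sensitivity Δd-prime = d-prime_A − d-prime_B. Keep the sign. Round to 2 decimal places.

Δd-prime = -0.98

A: z(0.7040) = 0.536, z(0.5062) = 0.016, d' = 0.520
B: z(0.9250) = 1.440, z(0.4750) = -0.063, d' = 1.503
Δd' = d'_A − d'_B = 0.520 − 1.503 = -0.983
B has the higher sensitivity.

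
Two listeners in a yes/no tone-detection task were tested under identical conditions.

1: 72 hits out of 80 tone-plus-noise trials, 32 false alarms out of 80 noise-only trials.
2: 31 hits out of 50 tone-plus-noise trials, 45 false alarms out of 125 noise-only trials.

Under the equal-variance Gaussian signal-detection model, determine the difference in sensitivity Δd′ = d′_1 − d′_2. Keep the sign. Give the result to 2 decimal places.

Δd′ = 0.87

1: z(0.9000) = 1.282, z(0.4000) = -0.253, d' = 1.535
2: z(0.6200) = 0.305, z(0.3600) = -0.358, d' = 0.663
Δd' = d'_1 − d'_2 = 1.535 − 0.663 = 0.872
1 has the higher sensitivity.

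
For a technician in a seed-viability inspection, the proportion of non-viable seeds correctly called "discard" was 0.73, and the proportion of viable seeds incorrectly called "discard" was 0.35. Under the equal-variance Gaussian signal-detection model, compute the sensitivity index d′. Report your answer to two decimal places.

Φ⁻¹(H) = 0.6128
Φ⁻¹(FA) = -0.3853
d' = z(H) − z(FA) = 0.6128 − (-0.3853) = 0.9981

d′ = 1.00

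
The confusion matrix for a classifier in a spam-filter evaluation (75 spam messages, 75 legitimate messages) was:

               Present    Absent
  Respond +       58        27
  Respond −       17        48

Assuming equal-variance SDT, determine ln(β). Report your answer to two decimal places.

H = 58/75 = 0.7733
FA = 27/75 = 0.3600
Φ⁻¹(H) = 0.750
Φ⁻¹(FA) = -0.358
ln β = −½·[z(H)² − z(FA)²] = −0.5 × (0.563 − 0.128) = -0.2175

ln β = -0.22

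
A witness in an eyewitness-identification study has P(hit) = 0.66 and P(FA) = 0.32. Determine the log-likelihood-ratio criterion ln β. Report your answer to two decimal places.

ln β = 0.02

z(H) = 0.412
z(FA) = -0.468
ln β = −½·[z(H)² − z(FA)²] = −0.5 × (0.170 − 0.219) = 0.0245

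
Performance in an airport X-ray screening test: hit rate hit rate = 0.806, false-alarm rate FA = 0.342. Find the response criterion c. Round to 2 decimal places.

c = -0.23

z(H) = 0.8633
z(FA) = -0.4070
c = −½·[z(H) + z(FA)] = −0.5 × (0.8633 + (-0.4070)) = -0.22815
c < 0: the screener has a liberal response bias.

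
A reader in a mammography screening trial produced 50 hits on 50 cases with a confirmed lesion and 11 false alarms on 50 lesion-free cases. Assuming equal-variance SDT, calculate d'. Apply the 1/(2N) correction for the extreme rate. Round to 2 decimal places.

d' = 3.10

The hit rate is 50/50 = 1, so apply the 1/(2N) correction: H → 1 − 1/(2·50) = 0.99000.
z(H) = z(0.99000) = 2.326
z(FA) = z(0.22000) = -0.772
d' = 2.326 − (-0.772) = 3.098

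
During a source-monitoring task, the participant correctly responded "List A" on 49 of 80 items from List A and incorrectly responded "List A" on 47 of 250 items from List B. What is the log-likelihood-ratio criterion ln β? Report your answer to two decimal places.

H = 49/80 = 0.6125
FA = 47/250 = 0.1880
Φ⁻¹(0.6125) = 0.286, Φ⁻¹(0.1880) = -0.885
ln β = −½·[z(H)² − z(FA)²] = −0.5 × (0.082 − 0.783) = 0.3505

ln β = 0.35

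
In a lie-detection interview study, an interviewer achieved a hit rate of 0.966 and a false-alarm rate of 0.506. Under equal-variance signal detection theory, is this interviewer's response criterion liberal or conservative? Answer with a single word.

z(H) = 1.825, z(FA) = 0.015
c = −½·(z(H) + z(FA)) = -0.920
c < 0 → liberal criterion (biased toward responding “yes”).

liberal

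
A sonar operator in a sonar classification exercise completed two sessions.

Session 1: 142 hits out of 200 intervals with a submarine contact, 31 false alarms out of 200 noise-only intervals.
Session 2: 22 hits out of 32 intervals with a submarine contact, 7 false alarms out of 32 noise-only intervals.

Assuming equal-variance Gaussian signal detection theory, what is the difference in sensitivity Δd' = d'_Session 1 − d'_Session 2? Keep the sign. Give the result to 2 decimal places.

Δd' = 0.30

Session 1: z(0.7100) = 0.553, z(0.1550) = -1.015, d' = 1.568
Session 2: z(0.6875) = 0.489, z(0.2188) = -0.776, d' = 1.265
Δd' = d'_Session 1 − d'_Session 2 = 1.568 − 1.265 = 0.303
Session 1 has the higher sensitivity.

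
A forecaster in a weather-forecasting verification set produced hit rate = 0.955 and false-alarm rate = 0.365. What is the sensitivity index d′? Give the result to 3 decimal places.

d′ = 2.041

Φ⁻¹(H) = Φ⁻¹(0.955) = 1.6954
Φ⁻¹(FA) = Φ⁻¹(0.365) = -0.3451
d' = z(H) − z(FA) = 1.6954 − (-0.3451) = 2.0405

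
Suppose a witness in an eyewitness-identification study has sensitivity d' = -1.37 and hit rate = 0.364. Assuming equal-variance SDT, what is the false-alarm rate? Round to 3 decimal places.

false-alarm rate = 0.847

z(hit rate) = z(0.364) = -0.3478
z(FA) = z(H) − d' = -0.3478 − (-1.37) = 1.0222
false-alarm rate = Φ(1.0222) = 0.8467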